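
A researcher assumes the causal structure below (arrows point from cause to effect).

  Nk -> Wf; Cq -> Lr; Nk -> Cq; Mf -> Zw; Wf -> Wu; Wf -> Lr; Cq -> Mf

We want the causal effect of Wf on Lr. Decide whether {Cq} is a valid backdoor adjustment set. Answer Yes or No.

Backdoor paths from Wf to Lr (paths whose first edge points into Wf):
  P1: Wf <- Nk -> Cq -> Lr
Condition 1 (no descendant of Wf in the set): holds — descendants of Wf are {Lr, Wu}; none are in {Cq}.
Condition 2 (every backdoor path blocked by {Cq}):
  P1: blocked at chain node Cq ∈ conditioning set.
{Cq} satisfies the backdoor criterion.

Yes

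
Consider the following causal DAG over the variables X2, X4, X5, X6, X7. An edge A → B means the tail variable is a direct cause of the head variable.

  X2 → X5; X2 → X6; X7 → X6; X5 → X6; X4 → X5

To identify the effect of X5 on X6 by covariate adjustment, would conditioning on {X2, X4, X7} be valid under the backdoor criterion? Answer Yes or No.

Backdoor paths from X5 to X6 (paths whose first edge points into X5):
  P1: X5 <- X2 -> X6
Condition 1 (no descendant of X5 in the set): holds — descendants of X5 are {X6}; none are in {X2, X4, X7}.
Condition 2 (every backdoor path blocked by {X2, X4, X7}):
  P1: blocked at fork node X2 ∈ conditioning set.
{X2, X4, X7} satisfies the backdoor criterion.

Yes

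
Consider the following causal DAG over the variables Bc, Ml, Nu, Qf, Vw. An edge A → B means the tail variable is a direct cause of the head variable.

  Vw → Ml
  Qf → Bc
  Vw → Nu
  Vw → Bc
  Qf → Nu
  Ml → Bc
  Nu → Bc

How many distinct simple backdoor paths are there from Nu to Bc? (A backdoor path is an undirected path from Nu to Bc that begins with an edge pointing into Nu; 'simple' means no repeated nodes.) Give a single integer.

3

A backdoor path from Nu to Bc is any simple undirected path whose first edge points into Nu (i.e. leaves Nu via a parent).
Parents of Nu: {Qf, Vw}.
Enumerating:
  P1: Nu <- Vw -> Ml -> Bc
  P2: Nu <- Vw -> Bc
  P3: Nu <- Qf -> Bc
That exhausts the simple backdoor paths. Count: 3.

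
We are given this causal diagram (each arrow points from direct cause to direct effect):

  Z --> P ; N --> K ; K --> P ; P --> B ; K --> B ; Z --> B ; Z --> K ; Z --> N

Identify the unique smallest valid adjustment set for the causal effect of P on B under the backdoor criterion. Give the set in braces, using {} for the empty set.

Variables eligible for adjustment (non-descendants of P, excluding P and B): {K, N, Z}.
Backdoor paths from P to B:
  P1: P <- Z -> N -> K -> B
  P2: P <- Z -> K -> B
  P3: P <- Z -> B
  P4: P <- K <- Z -> B
  P5: P <- K <- N <- Z -> B
  P6: P <- K -> B
The empty set is not sufficient: P1 (P <- Z -> N -> K -> B) has no collider blocking it and no conditioned non-collider, so it is open.
Try {K, Z}:
  P1: blocked at fork node Z ∈ conditioning set.
  P2: blocked at fork node Z ∈ conditioning set.
  P3: blocked at fork node Z ∈ conditioning set.
  P4: blocked at chain node K ∈ conditioning set.
  P5: blocked at chain node K ∈ conditioning set.
  P6: blocked at fork node K ∈ conditioning set.
{K, Z} contains no descendant of P and blocks every backdoor path.
Every element of {K, Z} is needed (dropping K leaves P6 open; dropping Z leaves P3 open), so no proper subset is valid.
Among all size-2 subsets of the eligible variables, only {K, Z} blocks every backdoor path, so it is the unique smallest valid adjustment set.

{K, Z}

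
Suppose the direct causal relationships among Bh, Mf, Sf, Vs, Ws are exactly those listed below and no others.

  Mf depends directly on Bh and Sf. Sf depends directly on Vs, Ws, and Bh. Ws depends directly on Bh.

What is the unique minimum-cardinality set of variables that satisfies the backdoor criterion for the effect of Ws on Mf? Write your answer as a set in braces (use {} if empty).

{Bh}

Variables eligible for adjustment (non-descendants of Ws, excluding Ws and Mf): {Bh, Vs}.
Backdoor paths from Ws to Mf:
  P1: Ws <- Bh -> Sf -> Mf
  P2: Ws <- Bh -> Mf
The empty set is not sufficient: P1 (Ws <- Bh -> Sf -> Mf) has no collider blocking it and no conditioned non-collider, so it is open.
Try {Bh}:
  P1: blocked at fork node Bh ∈ conditioning set.
  P2: blocked at fork node Bh ∈ conditioning set.
{Bh} contains no descendant of Ws and blocks every backdoor path.
No other singleton works — e.g. {Vs} leaves P1 open — so {Bh} is the unique smallest valid adjustment set.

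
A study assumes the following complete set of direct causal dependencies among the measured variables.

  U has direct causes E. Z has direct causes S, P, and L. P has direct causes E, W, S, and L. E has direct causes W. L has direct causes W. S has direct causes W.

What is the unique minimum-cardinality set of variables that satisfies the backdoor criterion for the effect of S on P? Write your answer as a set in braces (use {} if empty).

{W}

Variables eligible for adjustment (non-descendants of S, excluding S and P): {E, L, U, W}.
Backdoor paths from S to P:
  P1: S <- W -> L -> P
  P2: S <- W -> L -> Z <- P
  P3: S <- W -> E -> P
  P4: S <- W -> P
The empty set is not sufficient: P1 (S <- W -> L -> P) has no collider blocking it and no conditioned non-collider, so it is open.
Try {W}:
  P1: blocked at fork node W ∈ conditioning set.
  P2: blocked at fork node W ∈ conditioning set.
  P3: blocked at fork node W ∈ conditioning set.
  P4: blocked at fork node W ∈ conditioning set.
{W} contains no descendant of S and blocks every backdoor path.
No other singleton works — e.g. {L} leaves P3 open — so {W} is the unique smallest valid adjustment set.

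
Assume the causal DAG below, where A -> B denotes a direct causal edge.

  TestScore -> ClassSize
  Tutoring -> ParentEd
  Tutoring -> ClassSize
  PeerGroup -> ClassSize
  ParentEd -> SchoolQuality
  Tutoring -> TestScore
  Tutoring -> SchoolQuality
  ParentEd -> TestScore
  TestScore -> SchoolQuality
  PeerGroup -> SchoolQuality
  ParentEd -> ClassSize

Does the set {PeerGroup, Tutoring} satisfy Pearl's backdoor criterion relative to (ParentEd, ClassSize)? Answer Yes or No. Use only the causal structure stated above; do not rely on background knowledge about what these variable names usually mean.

Yes

Backdoor paths from ParentEd to ClassSize (paths whose first edge points into ParentEd):
  P1: ParentEd <- Tutoring -> TestScore -> SchoolQuality <- PeerGroup -> ClassSize
  P2: ParentEd <- Tutoring -> TestScore -> ClassSize
  P3: ParentEd <- Tutoring -> SchoolQuality <- PeerGroup -> ClassSize
  P4: ParentEd <- Tutoring -> SchoolQuality <- TestScore -> ClassSize
  P5: ParentEd <- Tutoring -> ClassSize
Condition 1 (no descendant of ParentEd in the set): holds — descendants of ParentEd are {ClassSize, SchoolQuality, TestScore}; none are in {PeerGroup, Tutoring}.
Condition 2 (every backdoor path blocked by {PeerGroup, Tutoring}):
  P1: blocked at fork node Tutoring ∈ conditioning set.
  P2: blocked at fork node Tutoring ∈ conditioning set.
  P3: blocked at fork node Tutoring ∈ conditioning set.
  P4: blocked at fork node Tutoring ∈ conditioning set.
  P5: blocked at fork node Tutoring ∈ conditioning set.
{PeerGroup, Tutoring} satisfies the backdoor criterion.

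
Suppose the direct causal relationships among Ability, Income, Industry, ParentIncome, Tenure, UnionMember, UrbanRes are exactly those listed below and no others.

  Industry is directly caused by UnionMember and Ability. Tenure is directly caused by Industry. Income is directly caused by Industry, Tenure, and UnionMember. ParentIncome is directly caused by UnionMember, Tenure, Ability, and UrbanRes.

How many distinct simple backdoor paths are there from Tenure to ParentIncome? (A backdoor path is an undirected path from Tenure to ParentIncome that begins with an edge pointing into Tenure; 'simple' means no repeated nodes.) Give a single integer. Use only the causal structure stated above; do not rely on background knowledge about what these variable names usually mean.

A backdoor path from Tenure to ParentIncome is any simple undirected path whose first edge points into Tenure (i.e. leaves Tenure via a parent).
Parents of Tenure: {Industry}.
Enumerating:
  P1: Tenure <- Industry <- Ability -> ParentIncome
  P2: Tenure <- Industry <- UnionMember -> ParentIncome
  P3: Tenure <- Industry -> Income <- UnionMember -> ParentIncome
That exhausts the simple backdoor paths. Count: 3.

3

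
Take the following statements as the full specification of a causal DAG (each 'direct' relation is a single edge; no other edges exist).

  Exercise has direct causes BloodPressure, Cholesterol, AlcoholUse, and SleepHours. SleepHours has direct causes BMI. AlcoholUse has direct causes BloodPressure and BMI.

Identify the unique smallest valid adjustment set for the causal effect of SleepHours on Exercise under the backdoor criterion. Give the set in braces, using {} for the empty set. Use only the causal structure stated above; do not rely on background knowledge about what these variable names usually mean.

Variables eligible for adjustment (non-descendants of SleepHours, excluding SleepHours and Exercise): {AlcoholUse, BMI, BloodPressure, Cholesterol}.
Backdoor paths from SleepHours to Exercise:
  P1: SleepHours <- BMI -> AlcoholUse <- BloodPressure -> Exercise
  P2: SleepHours <- BMI -> AlcoholUse -> Exercise
The empty set is not sufficient: P2 (SleepHours <- BMI -> AlcoholUse -> Exercise) has no collider blocking it and no conditioned non-collider, so it is open.
Try {BMI}:
  P1: blocked at fork node BMI ∈ conditioning set.
  P2: blocked at fork node BMI ∈ conditioning set.
{BMI} contains no descendant of SleepHours and blocks every backdoor path.
No other singleton works — e.g. {Cholesterol} leaves P2 open — so {BMI} is the unique smallest valid adjustment set.

{BMI}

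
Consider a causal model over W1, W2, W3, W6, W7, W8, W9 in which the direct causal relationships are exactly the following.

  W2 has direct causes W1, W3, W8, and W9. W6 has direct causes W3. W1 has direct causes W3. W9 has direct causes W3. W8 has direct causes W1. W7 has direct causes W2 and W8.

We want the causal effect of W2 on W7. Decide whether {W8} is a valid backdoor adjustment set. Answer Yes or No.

Yes

Backdoor paths from W2 to W7 (paths whose first edge points into W2):
  P1: W2 <- W3 -> W1 -> W8 -> W7
  P2: W2 <- W1 -> W8 -> W7
  P3: W2 <- W8 -> W7
  P4: W2 <- W9 <- W3 -> W1 -> W8 -> W7
Condition 1 (no descendant of W2 in the set): holds — descendants of W2 are {W7}; none are in {W8}.
Condition 2 (every backdoor path blocked by {W8}):
  P1: blocked at chain node W8 ∈ conditioning set.
  P2: blocked at chain node W8 ∈ conditioning set.
  P3: blocked at fork node W8 ∈ conditioning set.
  P4: blocked at chain node W8 ∈ conditioning set.
{W8} satisfies the backdoor criterion.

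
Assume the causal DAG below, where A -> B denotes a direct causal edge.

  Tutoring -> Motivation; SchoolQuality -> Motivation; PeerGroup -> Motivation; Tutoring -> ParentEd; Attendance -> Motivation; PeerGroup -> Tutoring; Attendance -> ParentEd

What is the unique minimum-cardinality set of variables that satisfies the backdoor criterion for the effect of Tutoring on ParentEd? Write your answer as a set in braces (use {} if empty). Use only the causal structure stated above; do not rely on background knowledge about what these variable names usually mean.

Variables eligible for adjustment (non-descendants of Tutoring, excluding Tutoring and ParentEd): {Attendance, PeerGroup, SchoolQuality}.
Backdoor paths from Tutoring to ParentEd:
  P1: Tutoring <- PeerGroup -> Motivation <- Attendance -> ParentEd
Each backdoor path contains an unconditioned collider, so every path is already blocked with the empty conditioning set:
  P1: blocked at collider Motivation (neither it nor any descendant is in the conditioning set).
The empty set is therefore the unique smallest valid set.

{}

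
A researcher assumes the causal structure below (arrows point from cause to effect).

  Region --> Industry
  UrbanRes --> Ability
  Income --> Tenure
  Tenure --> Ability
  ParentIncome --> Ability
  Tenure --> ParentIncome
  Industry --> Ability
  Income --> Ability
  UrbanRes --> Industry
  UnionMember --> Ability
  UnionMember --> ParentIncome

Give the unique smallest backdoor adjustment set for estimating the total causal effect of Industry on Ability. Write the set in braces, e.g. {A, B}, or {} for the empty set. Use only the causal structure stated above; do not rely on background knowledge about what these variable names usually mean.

{UrbanRes}

Variables eligible for adjustment (non-descendants of Industry, excluding Industry and Ability): {Income, ParentIncome, Region, Tenure, UnionMember, UrbanRes}.
Backdoor paths from Industry to Ability:
  P1: Industry <- UrbanRes -> Ability
The empty set is not sufficient: P1 (Industry <- UrbanRes -> Ability) has no collider blocking it and no conditioned non-collider, so it is open.
Try {UrbanRes}:
  P1: blocked at fork node UrbanRes ∈ conditioning set.
{UrbanRes} contains no descendant of Industry and blocks every backdoor path.
No other singleton works — e.g. {Income} leaves P1 open — so {UrbanRes} is the unique smallest valid adjustment set.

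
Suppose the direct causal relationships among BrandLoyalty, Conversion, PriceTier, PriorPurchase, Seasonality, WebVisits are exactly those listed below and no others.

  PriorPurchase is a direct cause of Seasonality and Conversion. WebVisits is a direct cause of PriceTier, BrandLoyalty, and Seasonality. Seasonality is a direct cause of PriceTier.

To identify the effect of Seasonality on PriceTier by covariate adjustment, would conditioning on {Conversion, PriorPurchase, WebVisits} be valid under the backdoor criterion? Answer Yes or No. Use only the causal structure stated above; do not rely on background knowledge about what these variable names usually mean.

Yes

Backdoor paths from Seasonality to PriceTier (paths whose first edge points into Seasonality):
  P1: Seasonality <- WebVisits -> PriceTier
Condition 1 (no descendant of Seasonality in the set): holds — descendants of Seasonality are {PriceTier}; none are in {Conversion, PriorPurchase, WebVisits}.
Condition 2 (every backdoor path blocked by {Conversion, PriorPurchase, WebVisits}):
  P1: blocked at fork node WebVisits ∈ conditioning set.
{Conversion, PriorPurchase, WebVisits} satisfies the backdoor criterion.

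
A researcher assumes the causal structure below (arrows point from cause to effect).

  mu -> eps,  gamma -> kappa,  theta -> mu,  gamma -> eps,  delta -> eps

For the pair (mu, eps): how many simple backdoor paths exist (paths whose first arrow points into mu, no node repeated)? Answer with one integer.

0

A backdoor path from mu to eps is any simple undirected path whose first edge points into mu (i.e. leaves mu via a parent).
Parents of mu: {theta}.
No simple path from any parent of mu reaches eps without revisiting mu, so there are no backdoor paths.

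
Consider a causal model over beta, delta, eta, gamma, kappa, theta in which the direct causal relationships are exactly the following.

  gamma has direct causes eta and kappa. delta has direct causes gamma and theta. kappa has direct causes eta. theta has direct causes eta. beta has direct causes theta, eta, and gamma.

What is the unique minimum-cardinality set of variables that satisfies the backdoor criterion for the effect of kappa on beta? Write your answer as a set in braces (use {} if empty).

{eta}

Variables eligible for adjustment (non-descendants of kappa, excluding kappa and beta): {eta, theta}.
Backdoor paths from kappa to beta:
  P1: kappa <- eta -> theta -> delta <- gamma -> beta
  P2: kappa <- eta -> theta -> beta
  P3: kappa <- eta -> gamma -> delta <- theta -> beta
  P4: kappa <- eta -> gamma -> beta
  P5: kappa <- eta -> beta
The empty set is not sufficient: P2 (kappa <- eta -> theta -> beta) has no collider blocking it and no conditioned non-collider, so it is open.
Try {eta}:
  P1: blocked at fork node eta ∈ conditioning set.
  P2: blocked at fork node eta ∈ conditioning set.
  P3: blocked at fork node eta ∈ conditioning set.
  P4: blocked at fork node eta ∈ conditioning set.
  P5: blocked at fork node eta ∈ conditioning set.
{eta} contains no descendant of kappa and blocks every backdoor path.
No other singleton works — e.g. {theta} leaves P4 open — so {eta} is the unique smallest valid adjustment set.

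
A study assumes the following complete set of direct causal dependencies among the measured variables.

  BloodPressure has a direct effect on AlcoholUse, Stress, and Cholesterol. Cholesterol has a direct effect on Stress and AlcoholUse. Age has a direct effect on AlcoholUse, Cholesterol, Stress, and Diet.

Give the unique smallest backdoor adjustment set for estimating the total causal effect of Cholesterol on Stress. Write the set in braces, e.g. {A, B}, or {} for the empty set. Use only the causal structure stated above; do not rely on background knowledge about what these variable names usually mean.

{Age, BloodPressure}

Variables eligible for adjustment (non-descendants of Cholesterol, excluding Cholesterol and Stress): {Age, BloodPressure, Diet}.
Backdoor paths from Cholesterol to Stress:
  P1: Cholesterol <- BloodPressure -> AlcoholUse <- Age -> Stress
  P2: Cholesterol <- BloodPressure -> Stress
  P3: Cholesterol <- Age -> AlcoholUse <- BloodPressure -> Stress
  P4: Cholesterol <- Age -> Stress
The empty set is not sufficient: P2 (Cholesterol <- BloodPressure -> Stress) has no collider blocking it and no conditioned non-collider, so it is open.
Try {Age, BloodPressure}:
  P1: blocked at fork node BloodPressure ∈ conditioning set.
  P2: blocked at fork node BloodPressure ∈ conditioning set.
  P3: blocked at fork node Age ∈ conditioning set.
  P4: blocked at fork node Age ∈ conditioning set.
{Age, BloodPressure} contains no descendant of Cholesterol and blocks every backdoor path.
Every element of {Age, BloodPressure} is needed (dropping Age leaves P4 open; dropping BloodPressure leaves P2 open), so no proper subset is valid.
Among all size-2 subsets of the eligible variables, only {Age, BloodPressure} blocks every backdoor path, so it is the unique smallest valid adjustment set.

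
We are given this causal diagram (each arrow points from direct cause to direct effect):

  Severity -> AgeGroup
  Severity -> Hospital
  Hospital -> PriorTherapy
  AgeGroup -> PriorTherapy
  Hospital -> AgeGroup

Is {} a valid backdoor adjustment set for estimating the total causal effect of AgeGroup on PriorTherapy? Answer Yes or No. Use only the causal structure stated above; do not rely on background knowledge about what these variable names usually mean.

Backdoor paths from AgeGroup to PriorTherapy (paths whose first edge points into AgeGroup):
  P1: AgeGroup <- Severity -> Hospital -> PriorTherapy
  P2: AgeGroup <- Hospital -> PriorTherapy
Condition 1 (no descendant of AgeGroup in the set): holds — descendants of AgeGroup are {PriorTherapy}; none are in {}.
Condition 2 (every backdoor path blocked by {}):
  P1: open — no interior node is in the conditioning set.
  P2: open — no interior node is in the conditioning set.
{} does not satisfy the backdoor criterion.

No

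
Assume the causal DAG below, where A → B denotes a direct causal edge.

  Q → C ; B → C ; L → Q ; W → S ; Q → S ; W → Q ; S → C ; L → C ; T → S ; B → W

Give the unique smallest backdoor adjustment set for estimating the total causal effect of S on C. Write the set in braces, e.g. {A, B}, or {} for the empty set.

Variables eligible for adjustment (non-descendants of S, excluding S and C): {B, L, Q, T, W}.
Backdoor paths from S to C:
  P1: S <- W <- B -> C
  P2: S <- W -> Q <- L -> C
  P3: S <- W -> Q -> C
  P4: S <- Q <- W <- B -> C
  P5: S <- Q <- L -> C
  P6: S <- Q -> C
The empty set is not sufficient: P1 (S <- W <- B -> C) has no collider blocking it and no conditioned non-collider, so it is open.
Try {Q, W}:
  P1: blocked at chain node W ∈ conditioning set.
  P2: blocked at fork node W ∈ conditioning set.
  P3: blocked at fork node W ∈ conditioning set.
  P4: blocked at chain node Q ∈ conditioning set.
  P5: blocked at chain node Q ∈ conditioning set.
  P6: blocked at fork node Q ∈ conditioning set.
{Q, W} contains no descendant of S and blocks every backdoor path.
Every element of {Q, W} is needed (dropping Q leaves P5 open; dropping W leaves P1 open), so no proper subset is valid.
Among all size-2 subsets of the eligible variables, only {Q, W} blocks every backdoor path, so it is the unique smallest valid adjustment set.

{Q, W}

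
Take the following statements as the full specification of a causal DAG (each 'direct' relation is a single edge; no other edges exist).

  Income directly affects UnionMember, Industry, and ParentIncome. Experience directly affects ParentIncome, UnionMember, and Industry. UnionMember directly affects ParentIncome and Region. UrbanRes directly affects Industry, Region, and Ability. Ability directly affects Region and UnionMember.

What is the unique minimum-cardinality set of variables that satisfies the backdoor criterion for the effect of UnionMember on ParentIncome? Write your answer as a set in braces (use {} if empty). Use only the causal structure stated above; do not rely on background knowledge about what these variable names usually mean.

{Experience, Income}

Variables eligible for adjustment (non-descendants of UnionMember, excluding UnionMember and ParentIncome): {Ability, Experience, Income, Industry, UrbanRes}.
Backdoor paths from UnionMember to ParentIncome:
  P1: UnionMember <- Experience -> Industry <- Income -> ParentIncome
  P2: UnionMember <- Experience -> ParentIncome
  P3: UnionMember <- Ability <- UrbanRes -> Industry <- Experience -> ParentIncome
  P4: UnionMember <- Ability <- UrbanRes -> Industry <- Income -> ParentIncome
  P5: UnionMember <- Ability -> Region <- UrbanRes -> Industry <- Experience -> ParentIncome
  P6: UnionMember <- Ability -> Region <- UrbanRes -> Industry <- Income -> ParentIncome
  P7: UnionMember <- Income -> Industry <- Experience -> ParentIncome
  P8: UnionMember <- Income -> ParentIncome
The empty set is not sufficient: P2 (UnionMember <- Experience -> ParentIncome) has no collider blocking it and no conditioned non-collider, so it is open.
Try {Experience, Income}:
  P1: blocked at fork node Experience ∈ conditioning set.
  P2: blocked at fork node Experience ∈ conditioning set.
  P3: blocked at collider Industry (neither it nor any descendant is in the conditioning set).
  P4: blocked at collider Industry (neither it nor any descendant is in the conditioning set).
  P5: blocked at collider Region (neither it nor any descendant is in the conditioning set).
  P6: blocked at collider Region (neither it nor any descendant is in the conditioning set).
  P7: blocked at fork node Income ∈ conditioning set.
  P8: blocked at fork node Income ∈ conditioning set.
{Experience, Income} contains no descendant of UnionMember and blocks every backdoor path.
Every element of {Experience, Income} is needed (dropping Experience leaves P2 open; dropping Income leaves P8 open), so no proper subset is valid.
Among all size-2 subsets of the eligible variables, only {Experience, Income} blocks every backdoor path, so it is the unique smallest valid adjustment set.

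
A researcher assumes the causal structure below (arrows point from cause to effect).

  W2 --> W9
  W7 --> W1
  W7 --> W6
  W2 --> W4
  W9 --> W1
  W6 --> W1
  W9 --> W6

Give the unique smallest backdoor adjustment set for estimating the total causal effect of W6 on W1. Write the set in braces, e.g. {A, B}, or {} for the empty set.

Variables eligible for adjustment (non-descendants of W6, excluding W6 and W1): {W2, W4, W7, W9}.
Backdoor paths from W6 to W1:
  P1: W6 <- W7 -> W1
  P2: W6 <- W9 -> W1
The empty set is not sufficient: P1 (W6 <- W7 -> W1) has no collider blocking it and no conditioned non-collider, so it is open.
Try {W7, W9}:
  P1: blocked at fork node W7 ∈ conditioning set.
  P2: blocked at fork node W9 ∈ conditioning set.
{W7, W9} contains no descendant of W6 and blocks every backdoor path.
Every element of {W7, W9} is needed (dropping W7 leaves P1 open; dropping W9 leaves P2 open), so no proper subset is valid.
Among all size-2 subsets of the eligible variables, only {W7, W9} blocks every backdoor path, so it is the unique smallest valid adjustment set.

{W7, W9}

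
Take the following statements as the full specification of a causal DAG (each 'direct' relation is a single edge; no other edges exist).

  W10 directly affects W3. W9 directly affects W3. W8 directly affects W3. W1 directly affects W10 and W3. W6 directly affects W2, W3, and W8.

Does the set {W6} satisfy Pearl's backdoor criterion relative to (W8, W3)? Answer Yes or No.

Yes

Backdoor paths from W8 to W3 (paths whose first edge points into W8):
  P1: W8 <- W6 -> W3
Condition 1 (no descendant of W8 in the set): holds — descendants of W8 are {W3}; none are in {W6}.
Condition 2 (every backdoor path blocked by {W6}):
  P1: blocked at fork node W6 ∈ conditioning set.
{W6} satisfies the backdoor criterion.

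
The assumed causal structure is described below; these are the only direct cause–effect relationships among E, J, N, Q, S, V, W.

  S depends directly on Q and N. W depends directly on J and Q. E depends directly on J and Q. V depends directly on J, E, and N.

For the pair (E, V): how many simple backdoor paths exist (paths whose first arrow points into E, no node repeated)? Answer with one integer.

4

A backdoor path from E to V is any simple undirected path whose first edge points into E (i.e. leaves E via a parent).
Parents of E: {J, Q}.
Enumerating:
  P1: E <- J -> W <- Q -> S <- N -> V
  P2: E <- J -> V
  P3: E <- Q -> W <- J -> V
  P4: E <- Q -> S <- N -> V
That exhausts the simple backdoor paths. Count: 4.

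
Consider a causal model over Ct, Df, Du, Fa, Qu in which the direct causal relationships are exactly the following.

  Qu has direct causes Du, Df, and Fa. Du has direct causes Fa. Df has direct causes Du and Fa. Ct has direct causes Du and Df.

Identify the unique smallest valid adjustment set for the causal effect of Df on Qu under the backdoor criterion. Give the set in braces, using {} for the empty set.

Variables eligible for adjustment (non-descendants of Df, excluding Df and Qu): {Du, Fa}.
Backdoor paths from Df to Qu:
  P1: Df <- Fa -> Du -> Qu
  P2: Df <- Fa -> Qu
  P3: Df <- Du <- Fa -> Qu
  P4: Df <- Du -> Qu
The empty set is not sufficient: P1 (Df <- Fa -> Du -> Qu) has no collider blocking it and no conditioned non-collider, so it is open.
Try {Du, Fa}:
  P1: blocked at fork node Fa ∈ conditioning set.
  P2: blocked at fork node Fa ∈ conditioning set.
  P3: blocked at chain node Du ∈ conditioning set.
  P4: blocked at fork node Du ∈ conditioning set.
{Du, Fa} contains no descendant of Df and blocks every backdoor path.
Every element of {Du, Fa} is needed (dropping Du leaves P4 open; dropping Fa leaves P2 open), so no proper subset is valid.
Among all size-2 subsets of the eligible variables, only {Du, Fa} blocks every backdoor path, so it is the unique smallest valid adjustment set.

{Du, Fa}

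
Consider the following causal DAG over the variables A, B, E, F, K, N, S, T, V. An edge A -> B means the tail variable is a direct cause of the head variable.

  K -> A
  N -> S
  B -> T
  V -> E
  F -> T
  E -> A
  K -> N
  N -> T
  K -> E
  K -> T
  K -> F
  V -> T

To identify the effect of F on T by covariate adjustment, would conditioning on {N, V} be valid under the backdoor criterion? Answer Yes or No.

Backdoor paths from F to T (paths whose first edge points into F):
  P1: F <- K -> E <- V -> T
  P2: F <- K -> N -> T
  P3: F <- K -> T
  P4: F <- K -> A <- E <- V -> T
Condition 1 (no descendant of F in the set): holds — descendants of F are {T}; none are in {N, V}.
Condition 2 (every backdoor path blocked by {N, V}):
  P1: blocked at collider E (neither it nor any descendant is in the conditioning set).
  P2: blocked at chain node N ∈ conditioning set.
  P3: open — no interior node is in the conditioning set.
  P4: blocked at collider A (neither it nor any descendant is in the conditioning set).
{N, V} does not satisfy the backdoor criterion.

No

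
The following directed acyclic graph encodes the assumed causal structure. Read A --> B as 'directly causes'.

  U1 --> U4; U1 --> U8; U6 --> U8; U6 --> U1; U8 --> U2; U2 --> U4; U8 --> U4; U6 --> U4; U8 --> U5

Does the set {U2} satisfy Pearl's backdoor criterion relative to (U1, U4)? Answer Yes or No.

Backdoor paths from U1 to U4 (paths whose first edge points into U1):
  P1: U1 <- U6 -> U8 -> U2 -> U4
  P2: U1 <- U6 -> U8 -> U4
  P3: U1 <- U6 -> U4
Condition 1 (no descendant of U1 in the set): FAILS — U2 is a descendant of U1.
Condition 2 (every backdoor path blocked by {U2}):
  P1: blocked at chain node U2 ∈ conditioning set.
  P2: open — no interior node is in the conditioning set.
  P3: open — no interior node is in the conditioning set.
{U2} does not satisfy the backdoor criterion.

No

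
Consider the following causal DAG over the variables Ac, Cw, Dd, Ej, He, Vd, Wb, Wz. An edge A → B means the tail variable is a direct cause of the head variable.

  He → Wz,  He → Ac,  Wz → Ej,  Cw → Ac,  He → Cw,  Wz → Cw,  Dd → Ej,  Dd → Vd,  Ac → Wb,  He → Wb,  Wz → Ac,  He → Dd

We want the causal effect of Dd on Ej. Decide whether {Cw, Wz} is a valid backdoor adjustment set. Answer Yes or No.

Yes

Backdoor paths from Dd to Ej (paths whose first edge points into Dd):
  P1: Dd <- He -> Wz -> Ej
  P2: Dd <- He -> Cw <- Wz -> Ej
  P3: Dd <- He -> Cw -> Ac <- Wz -> Ej
  P4: Dd <- He -> Ac <- Wz -> Ej
  P5: Dd <- He -> Ac <- Cw <- Wz -> Ej
  P6: Dd <- He -> Wb <- Ac <- Wz -> Ej
  P7: Dd <- He -> Wb <- Ac <- Cw <- Wz -> Ej
Condition 1 (no descendant of Dd in the set): holds — descendants of Dd are {Ej, Vd}; none are in {Cw, Wz}.
Condition 2 (every backdoor path blocked by {Cw, Wz}):
  P1: blocked at chain node Wz ∈ conditioning set.
  P2: blocked at fork node Wz ∈ conditioning set.
  P3: blocked at chain node Cw ∈ conditioning set.
  P4: blocked at collider Ac (neither it nor any descendant is in the conditioning set).
  P5: blocked at collider Ac (neither it nor any descendant is in the conditioning set).
  P6: blocked at collider Wb (neither it nor any descendant is in the conditioning set).
  P7: blocked at collider Wb (neither it nor any descendant is in the conditioning set).
{Cw, Wz} satisfies the backdoor criterion.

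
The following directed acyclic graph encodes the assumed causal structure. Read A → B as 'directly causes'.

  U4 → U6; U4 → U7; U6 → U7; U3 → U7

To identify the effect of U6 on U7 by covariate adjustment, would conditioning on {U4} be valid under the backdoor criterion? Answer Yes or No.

Backdoor paths from U6 to U7 (paths whose first edge points into U6):
  P1: U6 <- U4 -> U7
Condition 1 (no descendant of U6 in the set): holds — descendants of U6 are {U7}; none are in {U4}.
Condition 2 (every backdoor path blocked by {U4}):
  P1: blocked at fork node U4 ∈ conditioning set.
{U4} satisfies the backdoor criterion.

Yes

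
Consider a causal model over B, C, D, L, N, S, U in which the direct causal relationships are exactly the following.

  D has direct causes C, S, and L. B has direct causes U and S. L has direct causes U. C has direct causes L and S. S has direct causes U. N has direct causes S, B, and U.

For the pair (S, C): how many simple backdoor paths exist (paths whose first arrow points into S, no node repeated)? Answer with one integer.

A backdoor path from S to C is any simple undirected path whose first edge points into S (i.e. leaves S via a parent).
Parents of S: {U}.
Enumerating:
  P1: S <- U -> L -> C
  P2: S <- U -> L -> D <- C
That exhausts the simple backdoor paths. Count: 2.

2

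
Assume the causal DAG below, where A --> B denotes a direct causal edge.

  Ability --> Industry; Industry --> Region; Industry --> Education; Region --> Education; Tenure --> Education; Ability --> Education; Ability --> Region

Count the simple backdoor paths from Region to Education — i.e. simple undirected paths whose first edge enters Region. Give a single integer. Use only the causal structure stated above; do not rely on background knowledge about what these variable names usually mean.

A backdoor path from Region to Education is any simple undirected path whose first edge points into Region (i.e. leaves Region via a parent).
Parents of Region: {Ability, Industry}.
Enumerating:
  P1: Region <- Ability -> Industry -> Education
  P2: Region <- Ability -> Education
  P3: Region <- Industry <- Ability -> Education
  P4: Region <- Industry -> Education
That exhausts the simple backdoor paths. Count: 4.

4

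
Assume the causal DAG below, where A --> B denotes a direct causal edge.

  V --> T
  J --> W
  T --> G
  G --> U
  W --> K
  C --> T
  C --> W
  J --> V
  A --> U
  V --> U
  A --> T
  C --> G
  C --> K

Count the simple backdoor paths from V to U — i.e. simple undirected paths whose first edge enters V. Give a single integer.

8

A backdoor path from V to U is any simple undirected path whose first edge points into V (i.e. leaves V via a parent).
Parents of V: {J}.
Enumerating:
  P1: V <- J -> W <- C -> T <- A -> U
  P2: V <- J -> W <- C -> T -> G -> U
  P3: V <- J -> W <- C -> G <- T <- A -> U
  P4: V <- J -> W <- C -> G -> U
  P5: V <- J -> W -> K <- C -> T <- A -> U
  P6: V <- J -> W -> K <- C -> T -> G -> U
  P7: V <- J -> W -> K <- C -> G <- T <- A -> U
  P8: V <- J -> W -> K <- C -> G -> U
That exhausts the simple backdoor paths. Count: 8.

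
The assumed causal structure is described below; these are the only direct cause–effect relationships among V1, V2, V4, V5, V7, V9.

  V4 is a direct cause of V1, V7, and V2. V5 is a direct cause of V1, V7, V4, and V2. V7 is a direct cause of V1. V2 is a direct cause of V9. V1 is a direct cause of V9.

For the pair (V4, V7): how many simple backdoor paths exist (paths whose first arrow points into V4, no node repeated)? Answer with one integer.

3

A backdoor path from V4 to V7 is any simple undirected path whose first edge points into V4 (i.e. leaves V4 via a parent).
Parents of V4: {V5}.
Enumerating:
  P1: V4 <- V5 -> V2 -> V9 <- V1 <- V7
  P2: V4 <- V5 -> V7
  P3: V4 <- V5 -> V1 <- V7
That exhausts the simple backdoor paths. Count: 3.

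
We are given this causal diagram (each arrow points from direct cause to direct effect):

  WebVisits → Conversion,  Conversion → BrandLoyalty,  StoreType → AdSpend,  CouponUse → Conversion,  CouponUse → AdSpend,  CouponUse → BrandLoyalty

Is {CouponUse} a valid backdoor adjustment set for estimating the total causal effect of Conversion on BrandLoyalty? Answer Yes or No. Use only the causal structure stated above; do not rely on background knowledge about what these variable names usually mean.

Backdoor paths from Conversion to BrandLoyalty (paths whose first edge points into Conversion):
  P1: Conversion <- CouponUse -> BrandLoyalty
Condition 1 (no descendant of Conversion in the set): holds — descendants of Conversion are {BrandLoyalty}; none are in {CouponUse}.
Condition 2 (every backdoor path blocked by {CouponUse}):
  P1: blocked at fork node CouponUse ∈ conditioning set.
{CouponUse} satisfies the backdoor criterion.

Yes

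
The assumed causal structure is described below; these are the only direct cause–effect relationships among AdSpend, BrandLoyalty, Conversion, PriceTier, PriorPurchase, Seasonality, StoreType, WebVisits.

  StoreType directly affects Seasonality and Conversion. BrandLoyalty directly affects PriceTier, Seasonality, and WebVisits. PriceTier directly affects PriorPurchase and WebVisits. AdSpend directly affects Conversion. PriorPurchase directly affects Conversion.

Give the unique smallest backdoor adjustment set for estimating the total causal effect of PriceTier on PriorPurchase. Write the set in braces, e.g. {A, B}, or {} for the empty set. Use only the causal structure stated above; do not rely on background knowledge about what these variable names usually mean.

Variables eligible for adjustment (non-descendants of PriceTier, excluding PriceTier and PriorPurchase): {AdSpend, BrandLoyalty, Seasonality, StoreType}.
Backdoor paths from PriceTier to PriorPurchase:
  P1: PriceTier <- BrandLoyalty -> Seasonality <- StoreType -> Conversion <- PriorPurchase
Each backdoor path contains an unconditioned collider, so every path is already blocked with the empty conditioning set:
  P1: blocked at collider Seasonality (neither it nor any descendant is in the conditioning set).
The empty set is therefore the unique smallest valid set.

{}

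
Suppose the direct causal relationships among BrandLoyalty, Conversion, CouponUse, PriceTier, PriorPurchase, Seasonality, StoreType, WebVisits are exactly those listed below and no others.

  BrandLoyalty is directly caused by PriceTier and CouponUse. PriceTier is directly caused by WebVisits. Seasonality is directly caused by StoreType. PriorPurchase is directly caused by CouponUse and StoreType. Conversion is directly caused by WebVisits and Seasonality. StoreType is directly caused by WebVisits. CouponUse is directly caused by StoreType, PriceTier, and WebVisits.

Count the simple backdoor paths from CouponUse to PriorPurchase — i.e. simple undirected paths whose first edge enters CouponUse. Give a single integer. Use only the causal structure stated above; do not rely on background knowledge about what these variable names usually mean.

5

A backdoor path from CouponUse to PriorPurchase is any simple undirected path whose first edge points into CouponUse (i.e. leaves CouponUse via a parent).
Parents of CouponUse: {PriceTier, StoreType, WebVisits}.
Enumerating:
  P1: CouponUse <- WebVisits -> StoreType -> PriorPurchase
  P2: CouponUse <- WebVisits -> Conversion <- Seasonality <- StoreType -> PriorPurchase
  P3: CouponUse <- StoreType -> PriorPurchase
  P4: CouponUse <- PriceTier <- WebVisits -> StoreType -> PriorPurchase
  P5: CouponUse <- PriceTier <- WebVisits -> Conversion <- Seasonality <- StoreType -> PriorPurchase
That exhausts the simple backdoor paths. Count: 5.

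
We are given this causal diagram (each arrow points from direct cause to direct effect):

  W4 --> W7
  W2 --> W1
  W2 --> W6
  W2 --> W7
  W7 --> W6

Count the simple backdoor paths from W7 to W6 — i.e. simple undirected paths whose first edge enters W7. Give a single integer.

A backdoor path from W7 to W6 is any simple undirected path whose first edge points into W7 (i.e. leaves W7 via a parent).
Parents of W7: {W2, W4}.
Enumerating:
  P1: W7 <- W2 -> W6
That exhausts the simple backdoor paths. Count: 1.

1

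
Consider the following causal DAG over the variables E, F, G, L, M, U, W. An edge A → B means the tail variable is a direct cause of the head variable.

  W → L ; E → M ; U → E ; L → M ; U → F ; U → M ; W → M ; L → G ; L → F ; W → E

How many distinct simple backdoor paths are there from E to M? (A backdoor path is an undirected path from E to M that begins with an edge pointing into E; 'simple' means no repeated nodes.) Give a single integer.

6

A backdoor path from E to M is any simple undirected path whose first edge points into E (i.e. leaves E via a parent).
Parents of E: {U, W}.
Enumerating:
  P1: E <- U -> M
  P2: E <- U -> F <- L <- W -> M
  P3: E <- U -> F <- L -> M
  P4: E <- W -> L -> M
  P5: E <- W -> L -> F <- U -> M
  P6: E <- W -> M
That exhausts the simple backdoor paths. Count: 6.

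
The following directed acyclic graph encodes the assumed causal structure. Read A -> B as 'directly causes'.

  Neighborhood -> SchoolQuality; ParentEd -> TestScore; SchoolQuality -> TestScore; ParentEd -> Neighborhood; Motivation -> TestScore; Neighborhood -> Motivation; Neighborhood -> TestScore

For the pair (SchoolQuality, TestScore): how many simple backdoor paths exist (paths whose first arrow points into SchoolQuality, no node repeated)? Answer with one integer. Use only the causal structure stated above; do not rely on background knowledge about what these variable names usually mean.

A backdoor path from SchoolQuality to TestScore is any simple undirected path whose first edge points into SchoolQuality (i.e. leaves SchoolQuality via a parent).
Parents of SchoolQuality: {Neighborhood}.
Enumerating:
  P1: SchoolQuality <- Neighborhood <- ParentEd -> TestScore
  P2: SchoolQuality <- Neighborhood -> Motivation -> TestScore
  P3: SchoolQuality <- Neighborhood -> TestScore
That exhausts the simple backdoor paths. Count: 3.

3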